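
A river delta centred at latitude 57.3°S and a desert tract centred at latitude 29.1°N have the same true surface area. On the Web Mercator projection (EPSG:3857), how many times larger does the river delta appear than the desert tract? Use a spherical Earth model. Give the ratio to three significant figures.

2.62

Mercator areal scale is sec²φ.
At 57.3°: sec²(57.3°) = 1/0.5402² = 3.426.
At 29.1°: sec²(29.1°) = 1/0.8738² = 1.310.
Ratio = 3.426/1.310 = cos²(29.1°)/cos²(57.3°) ≈ 2.62.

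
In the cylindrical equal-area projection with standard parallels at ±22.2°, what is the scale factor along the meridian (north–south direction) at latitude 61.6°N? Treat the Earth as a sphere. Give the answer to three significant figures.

0.514

For cylindrical equal-area with standard parallel φ₀, h = cos φ / cos φ₀ and k = cos φ₀ / cos φ, so h·k = 1.
h = cos 61.6° / cos 22.2° = 0.4756/0.9259 = 0.5137.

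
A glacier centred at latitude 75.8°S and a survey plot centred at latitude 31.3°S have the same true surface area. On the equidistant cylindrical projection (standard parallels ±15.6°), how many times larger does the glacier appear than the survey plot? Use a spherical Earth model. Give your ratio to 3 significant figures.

3.48

With standard parallel φ₀ = 15.6°, the equirectangular projection gives x = Rλ cos φ₀, y = Rφ, so h = 1 and k = cos 15.6° / cos φ.
Areal scale at 75.8°: h·k = 1.000 × 3.926 = 3.926.
Areal scale at 31.3°: h·k = 1.000 × 1.127 = 1.127.
Ratio = 3.926/1.127 ≈ 3.48.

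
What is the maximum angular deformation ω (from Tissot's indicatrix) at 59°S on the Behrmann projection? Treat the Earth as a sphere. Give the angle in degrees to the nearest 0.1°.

Behrmann is a cylindrical equal-area projection with standard parallels at ±30°. A cylindrical equal-area projection with standard parallel φ₀ has meridian scale h = cos φ / cos φ₀ and parallel scale k = cos φ₀ / cos φ (so areas are preserved, h·k = 1).
At 59°: h = 0.5947, k = 1.681; principal scales a = 1.681, b = 0.5947.
sin(ω/2) = (a − b)/(a + b) = 1.087/2.276 = 0.4774, so ω = 2 arcsin(0.4774) ≈ 57.0°.

57.0°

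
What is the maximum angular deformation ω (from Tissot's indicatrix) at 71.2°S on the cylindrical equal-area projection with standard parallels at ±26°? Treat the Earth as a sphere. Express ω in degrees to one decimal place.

101.1°

A cylindrical equal-area projection with standard parallel φ₀ has meridian scale h = cos φ / cos φ₀ and parallel scale k = cos φ₀ / cos φ (so areas are preserved, h·k = 1).
At 71.2°: h = 0.3586, k = 2.789; principal scales a = 2.789, b = 0.3586.
sin(ω/2) = (a − b)/(a + b) = 2.430/3.148 = 0.7722, so ω = 2 arcsin(0.7722) ≈ 101.1°.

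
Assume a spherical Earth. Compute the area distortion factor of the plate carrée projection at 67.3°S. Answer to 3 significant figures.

Plate carrée maps x = Rλ, y = Rφ. The meridian scale is h = 1 and the parallel scale is k = 1/cos φ = sec φ.
Areal scale = h·k = 1 × sec φ; at 67.3°, h = 1.000, k = 2.591, so h·k = 2.591.

2.59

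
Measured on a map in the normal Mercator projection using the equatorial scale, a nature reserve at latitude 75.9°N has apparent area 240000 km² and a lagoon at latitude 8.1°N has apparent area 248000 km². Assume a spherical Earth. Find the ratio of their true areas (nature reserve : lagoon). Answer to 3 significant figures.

0.0586

Mercator's areal exaggeration is sec²φ; hence true area = (apparent area) · cos²φ.
True area of nature reserve: 240000 × cos²(75.9°) = 240000 × 0.05935 = 14240 km².
True area of lagoon: 248000 × cos²(8.1°) = 248000 × 0.9801 = 243100 km².
Ratio = 14240 / 243100 ≈ 0.0586.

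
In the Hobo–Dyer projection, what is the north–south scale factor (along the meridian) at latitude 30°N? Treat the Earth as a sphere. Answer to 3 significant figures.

1.09

The Hobo–Dyer projection is cylindrical equal-area with φ₀ = 37.5°. A cylindrical equal-area projection with standard parallel φ₀ has meridian scale h = cos φ / cos φ₀ and parallel scale k = cos φ₀ / cos φ (so areas are preserved, h·k = 1).
h = cos 30° / cos 37.5° = 0.8660/0.7934 = 1.092.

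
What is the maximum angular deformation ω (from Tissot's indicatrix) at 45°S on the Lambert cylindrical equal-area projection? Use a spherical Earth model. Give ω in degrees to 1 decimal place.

38.9°

The Lambert cylindrical equal-area projection is the cylindrical equal-area projection with its standard parallel at the equator (φ₀ = 0). Cylindrical equal-area (φ₀ = 0°): h = cos φ / cos 0° along meridians, k = cos 0° / cos φ along parallels; h·k = 1.
At 45°: h = 0.7071, k = 1.414; principal scales a = 1.414, b = 0.7071.
sin(ω/2) = (a − b)/(a + b) = 0.7071/2.121 = 0.3333, so ω = 2 arcsin(0.3333) ≈ 38.9°.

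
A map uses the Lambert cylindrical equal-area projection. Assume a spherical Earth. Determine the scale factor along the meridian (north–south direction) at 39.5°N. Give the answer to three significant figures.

0.772

The Lambert cylindrical equal-area projection is the cylindrical equal-area projection with its standard parallel at the equator (φ₀ = 0). A cylindrical equal-area projection with standard parallel φ₀ has meridian scale h = cos φ / cos φ₀ and parallel scale k = cos φ₀ / cos φ (so areas are preserved, h·k = 1).
h = cos 39.5° / cos 0° = 0.7716/1.000 = 0.7716.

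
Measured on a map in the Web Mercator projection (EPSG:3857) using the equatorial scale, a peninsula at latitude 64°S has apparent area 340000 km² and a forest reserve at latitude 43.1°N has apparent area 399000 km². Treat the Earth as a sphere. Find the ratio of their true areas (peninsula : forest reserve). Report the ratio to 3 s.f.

On Mercator the areal scale is sec²φ, so true area = apparent × cos²φ.
True area of peninsula: 340000 × cos²(64°) = 340000 × 0.1922 = 65340 km².
True area of forest reserve: 399000 × cos²(43.1°) = 399000 × 0.5331 = 212700 km².
Ratio = 65340 / 212700 ≈ 0.307.

0.307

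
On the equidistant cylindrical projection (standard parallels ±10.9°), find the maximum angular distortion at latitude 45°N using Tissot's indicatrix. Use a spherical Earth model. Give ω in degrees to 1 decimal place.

18.7°

The equidistant cylindrical projection with φ₀ = 10.9° has h = 1 (meridians true) and k = cos φ₀ / cos φ along parallels.
At 45°: h = 1.000, k = 1.389; principal scales a = 1.389, b = 1.000.
sin(ω/2) = (a − b)/(a + b) = 0.3887/2.389 = 0.1627, so ω = 2 arcsin(0.1627) ≈ 18.7°.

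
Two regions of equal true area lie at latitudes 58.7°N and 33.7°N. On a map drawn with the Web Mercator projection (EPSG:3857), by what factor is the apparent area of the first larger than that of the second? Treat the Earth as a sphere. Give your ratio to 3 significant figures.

2.56

Mercator areal scale is sec²φ.
At 58.7°: sec²(58.7°) = 1/0.5195² = 3.705.
At 33.7°: sec²(33.7°) = 1/0.8320² = 1.445.
Ratio = 3.705/1.445 = cos²(33.7°)/cos²(58.7°) ≈ 2.56.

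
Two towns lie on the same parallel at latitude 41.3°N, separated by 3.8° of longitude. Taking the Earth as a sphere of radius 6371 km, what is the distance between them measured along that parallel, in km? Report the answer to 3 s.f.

Arc length along a parallel = R cos φ · Δλ (with Δλ in radians).
= 6371 × cos 41.3° × (3.8° × π/180) = 6371 × 0.7513 × 0.06632 ≈ 317 km.

317 km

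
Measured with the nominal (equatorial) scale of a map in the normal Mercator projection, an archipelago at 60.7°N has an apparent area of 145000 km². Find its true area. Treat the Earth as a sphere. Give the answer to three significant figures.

34700 km²

The Mercator projection is conformal; its linear scale factor is the same in every direction and equals sec φ = 1/cos φ.
Areal scale = k² = sec²φ = 1/cos²(60.7°) = 1/0.4894² = 4.175.
True area = apparent / (areal scale) = 145000 / 4.175 ≈ 34700 km².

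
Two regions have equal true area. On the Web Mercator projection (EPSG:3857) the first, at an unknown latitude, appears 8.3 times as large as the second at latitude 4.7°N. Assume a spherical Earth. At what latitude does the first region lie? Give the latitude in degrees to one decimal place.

Mercator areal scale is sec²φ, so apparent-area ratio = sec²φ₁ / sec²φ₂ = cos²φ₂ / cos²φ₁.
cos²φ₂ / cos²φ₁ = 8.3  ⇒  cos φ₁ = cos 4.7° / √8.3 = 0.9966/2.881 = 0.3459.
φ₁ = arccos(0.3459) ≈ 69.8°.

69.8°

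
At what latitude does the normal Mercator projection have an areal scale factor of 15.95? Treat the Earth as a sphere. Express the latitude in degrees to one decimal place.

75.5°

Mercator areal scale is sec²φ.
sec²φ = 15.95  ⇒  cos²φ = 0.06270  ⇒  cos φ = 0.2504.
φ = arccos(0.2504) ≈ 75.5°.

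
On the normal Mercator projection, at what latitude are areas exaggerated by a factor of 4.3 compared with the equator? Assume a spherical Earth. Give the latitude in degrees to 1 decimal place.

61.2°

Mercator areal scale is sec²φ.
sec²φ = 4.3  ⇒  cos²φ = 0.2326  ⇒  cos φ = 0.4822.
φ = arccos(0.4822) ≈ 61.2°.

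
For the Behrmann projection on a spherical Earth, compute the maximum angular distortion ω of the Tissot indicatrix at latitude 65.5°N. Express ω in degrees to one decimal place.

The Behrmann projection is cylindrical equal-area with φ₀ = 30°. For cylindrical equal-area with standard parallel φ₀, h = cos φ / cos φ₀ and k = cos φ₀ / cos φ, so h·k = 1.
At 65.5°: h = 0.4788, k = 2.088; principal scales a = 2.088, b = 0.4788.
sin(ω/2) = (a − b)/(a + b) = 1.610/2.567 = 0.6270, so ω = 2 arcsin(0.6270) ≈ 77.7°.

77.7°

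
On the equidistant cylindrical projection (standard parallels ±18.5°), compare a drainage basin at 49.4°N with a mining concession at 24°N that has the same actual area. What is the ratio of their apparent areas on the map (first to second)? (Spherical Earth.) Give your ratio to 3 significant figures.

1.40

In the equirectangular projection with standard parallel φ₀ = 18.5° (x = Rλ cos φ₀, y = Rφ), meridians are true-scale (h = 1) and the parallel scale is k = cos φ₀ / cos φ.
Areal scale at 49.4°: h·k = 1.000 × 1.457 = 1.457.
Areal scale at 24°: h·k = 1.000 × 1.038 = 1.038.
Ratio = 1.457/1.038 ≈ 1.40.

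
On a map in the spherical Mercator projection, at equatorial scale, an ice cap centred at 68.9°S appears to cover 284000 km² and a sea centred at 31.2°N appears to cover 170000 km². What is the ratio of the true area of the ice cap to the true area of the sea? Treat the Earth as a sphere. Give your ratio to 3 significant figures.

0.296

Since Mercator area scale is 1/cos²φ, the true area equals the apparent area multiplied by cos²φ.
True area of ice cap: 284000 × cos²(68.9°) = 284000 × 0.1296 = 36810 km².
True area of sea: 170000 × cos²(31.2°) = 170000 × 0.7316 = 124400 km².
Ratio = 36810 / 124400 ≈ 0.296.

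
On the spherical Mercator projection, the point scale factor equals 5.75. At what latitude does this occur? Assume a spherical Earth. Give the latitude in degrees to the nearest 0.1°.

80.0°

Mercator scale is k = sec φ = 1/cos φ.
1/cos φ = 5.75  ⇒  cos φ = 0.1739  ⇒  φ = arccos(0.1739) ≈ 80.0°.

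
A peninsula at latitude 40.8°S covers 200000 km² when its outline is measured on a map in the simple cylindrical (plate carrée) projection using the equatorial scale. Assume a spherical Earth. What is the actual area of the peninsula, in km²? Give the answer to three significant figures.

151000 km²

In the plate carrée (x = Rλ, y = Rφ), meridians are true-scale (h = 1) and parallels are stretched by k = sec φ.
Areal scale = h·k = 1 × sec φ; at 40.8°, h = 1.000, k = 1.321, so h·k = 1.321.
True area = apparent / (areal scale) = 200000 / 1.321 ≈ 151000 km².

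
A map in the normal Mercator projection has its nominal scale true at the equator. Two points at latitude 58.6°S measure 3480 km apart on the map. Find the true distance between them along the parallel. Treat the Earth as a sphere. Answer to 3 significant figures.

For Mercator, h = k = sec φ (a conformal cylindrical projection has a single point scale, 1/cos φ).
Along the parallel at 58.6°, map distances are exaggerated by k = sec 58.6° = 1.919.
True distance = 3480 / 1.919 = 3480 × cos 58.6° ≈ 1810 km.

1810 km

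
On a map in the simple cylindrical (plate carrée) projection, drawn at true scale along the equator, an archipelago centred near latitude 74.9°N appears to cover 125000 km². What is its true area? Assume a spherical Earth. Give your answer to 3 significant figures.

32600 km²

In the plate carrée (x = Rλ, y = Rφ), meridians are true-scale (h = 1) and parallels are stretched by k = sec φ.
Areal scale = h·k = 1 × sec φ; at 74.9°, h = 1.000, k = 3.839, so h·k = 3.839.
True area = apparent / (areal scale) = 125000 / 3.839 ≈ 32600 km².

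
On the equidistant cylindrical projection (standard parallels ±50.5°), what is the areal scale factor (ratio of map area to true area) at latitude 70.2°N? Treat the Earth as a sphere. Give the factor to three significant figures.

The equidistant cylindrical projection with φ₀ = 50.5° has h = 1 (meridians true) and k = cos φ₀ / cos φ along parallels.
Areal scale = h·k = 1 × cos φ₀ / cos φ; at 70.2°, h = 1.000, k = 1.878, so h·k = 1.878.

1.88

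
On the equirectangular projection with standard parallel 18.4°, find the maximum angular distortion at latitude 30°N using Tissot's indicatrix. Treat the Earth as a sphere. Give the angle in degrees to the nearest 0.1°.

The equidistant cylindrical projection with φ₀ = 18.4° has h = 1 (meridians true) and k = cos φ₀ / cos φ along parallels.
At 30°: h = 1.000, k = 1.096; principal scales a = 1.096, b = 1.000.
sin(ω/2) = (a − b)/(a + b) = 0.09567/2.096 = 0.04565, so ω = 2 arcsin(0.04565) ≈ 5.2°.

5.2°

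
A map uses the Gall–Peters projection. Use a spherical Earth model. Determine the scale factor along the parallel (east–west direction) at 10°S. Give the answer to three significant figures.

The Gall–Peters projection is cylindrical equal-area with φ₀ = 45°. Cylindrical equal-area (φ₀ = 45°): h = cos φ / cos 45° along meridians, k = cos 45° / cos φ along parallels; h·k = 1.
k = cos 45° / cos 10° = 0.7071/0.9848 = 0.7180.

0.718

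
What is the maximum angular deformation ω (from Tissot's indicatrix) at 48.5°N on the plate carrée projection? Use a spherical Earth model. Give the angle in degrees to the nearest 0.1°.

23.4°

Plate carrée maps x = Rλ, y = Rφ. The meridian scale is h = 1 and the parallel scale is k = 1/cos φ = sec φ.
At 48.5°: h = 1.000, k = 1.509; principal scales a = 1.509, b = 1.000.
sin(ω/2) = (a − b)/(a + b) = 0.5092/2.509 = 0.2029, so ω = 2 arcsin(0.2029) ≈ 23.4°.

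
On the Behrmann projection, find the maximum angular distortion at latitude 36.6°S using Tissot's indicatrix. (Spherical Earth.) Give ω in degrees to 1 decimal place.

8.7°

Behrmann is a cylindrical equal-area projection with standard parallels at ±30°. Cylindrical equal-area (φ₀ = 30°): h = cos φ / cos 30° along meridians, k = cos 30° / cos φ along parallels; h·k = 1.
At 36.6°: h = 0.9270, k = 1.079; principal scales a = 1.079, b = 0.9270.
sin(ω/2) = (a − b)/(a + b) = 0.1517/2.006 = 0.07564, so ω = 2 arcsin(0.07564) ≈ 8.7°.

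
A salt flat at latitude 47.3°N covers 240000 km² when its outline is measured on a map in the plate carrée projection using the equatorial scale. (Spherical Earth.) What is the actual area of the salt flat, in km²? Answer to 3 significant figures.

163000 km²

In the plate carrée (x = Rλ, y = Rφ), meridians are true-scale (h = 1) and parallels are stretched by k = sec φ.
Areal scale = h·k = 1 × sec φ; at 47.3°, h = 1.000, k = 1.475, so h·k = 1.475.
True area = apparent / (areal scale) = 240000 / 1.475 ≈ 163000 km².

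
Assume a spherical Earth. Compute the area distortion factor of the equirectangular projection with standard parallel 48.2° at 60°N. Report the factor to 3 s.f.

The equidistant cylindrical projection with φ₀ = 48.2° has h = 1 (meridians true) and k = cos φ₀ / cos φ along parallels.
Areal scale = h·k = 1 × cos φ₀ / cos φ; at 60°, h = 1.000, k = 1.333, so h·k = 1.333.

1.33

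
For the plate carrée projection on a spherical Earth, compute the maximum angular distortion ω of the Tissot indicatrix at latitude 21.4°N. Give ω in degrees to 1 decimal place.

Plate carrée maps x = Rλ, y = Rφ. The meridian scale is h = 1 and the parallel scale is k = 1/cos φ = sec φ.
At 21.4°: h = 1.000, k = 1.074; principal scales a = 1.074, b = 1.000.
sin(ω/2) = (a − b)/(a + b) = 0.07405/2.074 = 0.03570, so ω = 2 arcsin(0.03570) ≈ 4.1°.

4.1°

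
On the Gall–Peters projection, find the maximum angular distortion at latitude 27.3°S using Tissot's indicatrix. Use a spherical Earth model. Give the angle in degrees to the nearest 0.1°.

The Gall–Peters projection is cylindrical equal-area with φ₀ = 45°. A cylindrical equal-area projection with standard parallel φ₀ has meridian scale h = cos φ / cos φ₀ and parallel scale k = cos φ₀ / cos φ (so areas are preserved, h·k = 1).
At 27.3°: h = 1.257, k = 0.7957; principal scales a = 1.257, b = 0.7957.
sin(ω/2) = (a − b)/(a + b) = 0.4610/2.052 = 0.2246, so ω = 2 arcsin(0.2246) ≈ 26.0°.

26.0°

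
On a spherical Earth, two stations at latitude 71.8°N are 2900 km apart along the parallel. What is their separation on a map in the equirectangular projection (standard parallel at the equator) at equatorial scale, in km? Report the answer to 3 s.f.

9280 km

In the plate carrée (x = Rλ, y = Rφ), meridians are true-scale (h = 1) and parallels are stretched by k = sec φ.
Along the parallel, k = sec 71.8° = 1/0.3123 = 3.202.
Map distance = 2900 × 3.202 ≈ 9280 km.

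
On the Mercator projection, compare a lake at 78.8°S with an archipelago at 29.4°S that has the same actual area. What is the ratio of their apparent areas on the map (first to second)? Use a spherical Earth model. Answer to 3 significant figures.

Mercator areal scale is sec²φ.
At 78.8°: sec²(78.8°) = 1/0.1942² = 26.51.
At 29.4°: sec²(29.4°) = 1/0.8712² = 1.317.
Ratio = 26.51/1.317 = cos²(29.4°)/cos²(78.8°) ≈ 20.1.

20.1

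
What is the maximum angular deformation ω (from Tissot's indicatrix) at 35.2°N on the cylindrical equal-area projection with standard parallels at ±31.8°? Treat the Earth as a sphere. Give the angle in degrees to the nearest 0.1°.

4.5°

Cylindrical equal-area (φ₀ = 31.8°): h = cos φ / cos 31.8° along meridians, k = cos 31.8° / cos φ along parallels; h·k = 1.
At 35.2°: h = 0.9615, k = 1.040; principal scales a = 1.040, b = 0.9615.
sin(ω/2) = (a − b)/(a + b) = 0.07861/2.002 = 0.03927, so ω = 2 arcsin(0.03927) ≈ 4.5°.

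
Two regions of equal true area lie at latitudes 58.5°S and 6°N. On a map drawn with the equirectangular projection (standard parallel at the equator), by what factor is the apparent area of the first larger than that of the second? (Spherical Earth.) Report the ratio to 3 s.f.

1.90

For the equirectangular projection with φ₀ = 0 (plate carrée), h = 1 along meridians and k = sec φ along parallels.
Areal scale at 58.5°: h·k = 1.000 × 1.914 = 1.914.
Areal scale at 6°: h·k = 1.000 × 1.006 = 1.006.
Ratio = 1.914/1.006 ≈ 1.90.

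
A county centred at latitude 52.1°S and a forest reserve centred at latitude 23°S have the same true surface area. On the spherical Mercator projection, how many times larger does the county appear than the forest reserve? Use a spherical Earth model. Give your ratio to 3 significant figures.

Mercator is conformal with k = sec φ, so areal scale = k² = sec²φ.
At 52.1°: sec²(52.1°) = 1/0.6143² = 2.650.
At 23°: sec²(23°) = 1/0.9205² = 1.180.
Ratio = 2.650/1.180 = cos²(23°)/cos²(52.1°) ≈ 2.25.

2.25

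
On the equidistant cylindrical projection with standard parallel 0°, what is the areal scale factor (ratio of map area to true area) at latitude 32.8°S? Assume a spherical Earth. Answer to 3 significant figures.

1.19

For the equirectangular projection with φ₀ = 0 (plate carrée), h = 1 along meridians and k = sec φ along parallels.
Areal scale = h·k = 1 × sec φ; at 32.8°, h = 1.000, k = 1.190, so h·k = 1.190.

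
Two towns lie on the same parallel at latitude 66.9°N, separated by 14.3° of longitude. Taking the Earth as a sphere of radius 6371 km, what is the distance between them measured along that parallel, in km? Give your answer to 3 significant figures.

Arc length along a parallel = R cos φ · Δλ (with Δλ in radians).
= 6371 × cos 66.9° × (14.3° × π/180) = 6371 × 0.3923 × 0.2496 ≈ 624 km.

624 km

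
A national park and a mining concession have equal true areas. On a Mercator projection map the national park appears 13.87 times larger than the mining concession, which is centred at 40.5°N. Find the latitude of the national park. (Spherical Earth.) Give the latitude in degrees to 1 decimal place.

78.2°

On Mercator, (apparent₁)/(apparent₂) = sec²φ₁ / sec²φ₂ when true areas are equal.
cos²φ₂ / cos²φ₁ = 13.87  ⇒  cos φ₁ = cos 40.5° / √13.87 = 0.7604/3.724 = 0.2042.
φ₁ = arccos(0.2042) ≈ 78.2°.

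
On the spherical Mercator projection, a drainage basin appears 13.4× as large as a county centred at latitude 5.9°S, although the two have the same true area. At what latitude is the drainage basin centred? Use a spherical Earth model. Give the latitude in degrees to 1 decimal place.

For equal true areas on Mercator, apparent areas scale as sec²φ, so the ratio is cos²φ₂ / cos²φ₁.
cos²φ₂ / cos²φ₁ = 13.4  ⇒  cos φ₁ = cos 5.9° / √13.4 = 0.9947/3.661 = 0.2717.
φ₁ = arccos(0.2717) ≈ 74.2°.

74.2°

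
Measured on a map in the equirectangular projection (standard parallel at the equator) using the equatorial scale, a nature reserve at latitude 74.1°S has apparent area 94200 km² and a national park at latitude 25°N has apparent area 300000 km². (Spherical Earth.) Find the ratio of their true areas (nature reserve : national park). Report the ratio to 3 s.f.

0.0949

Plate carrée has h = 1 and k = sec φ, giving areal scale sec φ; true area = (apparent area) · cos φ.
True area of nature reserve: 94200 × cos(74.1°) = 94200 × 0.2740 = 25810 km².
True area of national park: 300000 × cos(25°) = 300000 × 0.9063 = 271900 km².
Ratio = 25810 / 271900 ≈ 0.0949.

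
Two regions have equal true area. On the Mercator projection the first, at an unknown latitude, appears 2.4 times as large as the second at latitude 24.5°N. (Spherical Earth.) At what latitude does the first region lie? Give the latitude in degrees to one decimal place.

54.0°

Mercator areal scale is sec²φ, so apparent-area ratio = sec²φ₁ / sec²φ₂ = cos²φ₂ / cos²φ₁.
cos²φ₂ / cos²φ₁ = 2.4  ⇒  cos φ₁ = cos 24.5° / √2.4 = 0.9100/1.549 = 0.5874.
φ₁ = arccos(0.5874) ≈ 54.0°.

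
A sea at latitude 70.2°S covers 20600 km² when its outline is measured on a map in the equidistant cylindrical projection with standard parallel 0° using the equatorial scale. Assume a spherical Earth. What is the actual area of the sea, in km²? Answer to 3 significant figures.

6980 km²

In the plate carrée (x = Rλ, y = Rφ), meridians are true-scale (h = 1) and parallels are stretched by k = sec φ.
Areal scale = h·k = 1 × sec φ; at 70.2°, h = 1.000, k = 2.952, so h·k = 2.952.
True area = apparent / (areal scale) = 20600 / 2.952 ≈ 6980 km².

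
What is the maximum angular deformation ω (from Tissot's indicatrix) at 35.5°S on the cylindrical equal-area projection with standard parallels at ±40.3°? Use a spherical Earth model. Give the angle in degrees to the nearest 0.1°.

Cylindrical equal-area (φ₀ = 40.3°): h = cos φ / cos 40.3° along meridians, k = cos 40.3° / cos φ along parallels; h·k = 1.
At 35.5°: h = 1.067, k = 0.9368; principal scales a = 1.067, b = 0.9368.
sin(ω/2) = (a − b)/(a + b) = 0.1307/2.004 = 0.06519, so ω = 2 arcsin(0.06519) ≈ 7.5°.

7.5°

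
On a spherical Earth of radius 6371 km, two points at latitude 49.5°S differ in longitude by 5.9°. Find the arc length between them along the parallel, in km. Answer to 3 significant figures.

Arc length along a parallel = R cos φ · Δλ (with Δλ in radians).
= 6371 × cos 49.5° × (5.9° × π/180) = 6371 × 0.6494 × 0.1030 ≈ 426 km.

426 km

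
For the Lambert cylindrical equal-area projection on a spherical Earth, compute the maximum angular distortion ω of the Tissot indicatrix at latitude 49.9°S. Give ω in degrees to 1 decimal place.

48.9°

The Lambert cylindrical equal-area projection is the cylindrical equal-area projection with its standard parallel at the equator (φ₀ = 0). Cylindrical equal-area (φ₀ = 0°): h = cos φ / cos 0° along meridians, k = cos 0° / cos φ along parallels; h·k = 1.
At 49.9°: h = 0.6441, k = 1.552; principal scales a = 1.552, b = 0.6441.
sin(ω/2) = (a − b)/(a + b) = 0.9084/2.197 = 0.4135, so ω = 2 arcsin(0.4135) ≈ 48.9°.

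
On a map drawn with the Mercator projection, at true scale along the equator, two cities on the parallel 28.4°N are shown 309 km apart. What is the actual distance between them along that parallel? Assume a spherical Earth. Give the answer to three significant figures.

272 km

The Mercator projection is conformal; its linear scale factor is the same in every direction and equals sec φ = 1/cos φ.
Along the parallel at 28.4°, map distances are exaggerated by k = sec 28.4° = 1.137.
True distance = 309 / 1.137 = 309 × cos 28.4° ≈ 272 km.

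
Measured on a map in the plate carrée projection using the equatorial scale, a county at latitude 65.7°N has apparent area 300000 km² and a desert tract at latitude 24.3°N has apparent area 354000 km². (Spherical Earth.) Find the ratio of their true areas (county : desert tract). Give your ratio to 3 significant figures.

0.383

On the plate carrée, areal scale = h·k = 1 × sec φ, so true area = apparent × cos φ.
True area of county: 300000 × cos(65.7°) = 300000 × 0.4115 = 123500 km².
True area of desert tract: 354000 × cos(24.3°) = 354000 × 0.9114 = 322600 km².
Ratio = 123500 / 322600 ≈ 0.383.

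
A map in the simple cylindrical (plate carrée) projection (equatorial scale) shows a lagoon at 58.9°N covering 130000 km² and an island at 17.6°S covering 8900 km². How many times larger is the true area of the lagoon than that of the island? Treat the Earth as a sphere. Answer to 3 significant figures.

7.92

On the plate carrée, areal scale = h·k = 1 × sec φ, so true area = apparent × cos φ.
True area of lagoon: 130000 × cos(58.9°) = 130000 × 0.5165 = 67150 km².
True area of island: 8900 × cos(17.6°) = 8900 × 0.9532 = 8483 km².
Ratio = 67150 / 8483 ≈ 7.92.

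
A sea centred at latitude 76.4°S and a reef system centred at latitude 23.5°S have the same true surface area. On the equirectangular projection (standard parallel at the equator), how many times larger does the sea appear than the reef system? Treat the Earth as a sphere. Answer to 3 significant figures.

In the plate carrée (x = Rλ, y = Rφ), meridians are true-scale (h = 1) and parallels are stretched by k = sec φ.
Areal scale at 76.4°: h·k = 1.000 × 4.253 = 4.253.
Areal scale at 23.5°: h·k = 1.000 × 1.090 = 1.090.
Ratio = 4.253/1.090 ≈ 3.90.

3.90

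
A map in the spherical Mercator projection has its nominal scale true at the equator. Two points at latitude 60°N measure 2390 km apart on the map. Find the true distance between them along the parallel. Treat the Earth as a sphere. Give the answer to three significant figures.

1200 km

Mercator is conformal, so the point scale is isotropic: h = k = sec φ = 1/cos φ.
Along the parallel at 60°, map distances are exaggerated by k = sec 60° = 2.000.
True distance = 2390 / 2.000 = 2390 × cos 60° ≈ 1200 km.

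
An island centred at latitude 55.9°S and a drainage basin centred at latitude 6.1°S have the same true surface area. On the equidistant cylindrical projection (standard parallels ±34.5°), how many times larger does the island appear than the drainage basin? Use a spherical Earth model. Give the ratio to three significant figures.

1.77

The equidistant cylindrical projection with φ₀ = 34.5° has h = 1 (meridians true) and k = cos φ₀ / cos φ along parallels.
Areal scale at 55.9°: h·k = 1.000 × 1.470 = 1.470.
Areal scale at 6.1°: h·k = 1.000 × 0.8288 = 0.8288.
Ratio = 1.470/0.8288 ≈ 1.77.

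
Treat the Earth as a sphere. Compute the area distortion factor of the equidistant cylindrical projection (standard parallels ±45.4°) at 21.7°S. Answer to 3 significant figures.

0.756

With standard parallel φ₀ = 45.4°, the equirectangular projection gives x = Rλ cos φ₀, y = Rφ, so h = 1 and k = cos 45.4° / cos φ.
Areal scale = h·k = 1 × cos φ₀ / cos φ; at 21.7°, h = 1.000, k = 0.7557, so h·k = 0.7557.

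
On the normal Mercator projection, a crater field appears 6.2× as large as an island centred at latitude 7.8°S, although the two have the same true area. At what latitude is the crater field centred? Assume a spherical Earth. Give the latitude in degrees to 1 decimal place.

66.6°

On Mercator, (apparent₁)/(apparent₂) = sec²φ₁ / sec²φ₂ when true areas are equal.
cos²φ₂ / cos²φ₁ = 6.2  ⇒  cos φ₁ = cos 7.8° / √6.2 = 0.9907/2.490 = 0.3979.
φ₁ = arccos(0.3979) ≈ 66.6°.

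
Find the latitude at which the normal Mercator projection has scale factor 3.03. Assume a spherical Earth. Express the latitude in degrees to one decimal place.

70.7°

Mercator scale is k = sec φ = 1/cos φ.
1/cos φ = 3.03  ⇒  cos φ = 0.3300  ⇒  φ = arccos(0.3300) ≈ 70.7°.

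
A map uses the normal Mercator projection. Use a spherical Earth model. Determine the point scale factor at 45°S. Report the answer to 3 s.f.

For Mercator, h = k = sec φ (a conformal cylindrical projection has a single point scale, 1/cos φ).
k = 1/cos 45° = 1/0.7071 = 1.414.

1.41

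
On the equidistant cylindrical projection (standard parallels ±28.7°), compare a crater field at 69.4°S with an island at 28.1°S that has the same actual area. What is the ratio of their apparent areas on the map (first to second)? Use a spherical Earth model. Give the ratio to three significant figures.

2.51

The equidistant cylindrical projection with φ₀ = 28.7° has h = 1 (meridians true) and k = cos φ₀ / cos φ along parallels.
Areal scale at 69.4°: h·k = 1.000 × 2.493 = 2.493.
Areal scale at 28.1°: h·k = 1.000 × 0.9944 = 0.9944.
Ratio = 2.493/0.9944 ≈ 2.51.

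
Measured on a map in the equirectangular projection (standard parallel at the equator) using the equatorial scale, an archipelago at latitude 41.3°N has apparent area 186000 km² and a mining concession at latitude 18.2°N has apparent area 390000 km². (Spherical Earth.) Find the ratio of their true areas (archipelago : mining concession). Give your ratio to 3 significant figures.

0.377

On the plate carrée, areal scale = h·k = 1 × sec φ, so true area = apparent × cos φ.
True area of archipelago: 186000 × cos(41.3°) = 186000 × 0.7513 = 139700 km².
True area of mining concession: 390000 × cos(18.2°) = 390000 × 0.9500 = 370500 km².
Ratio = 139700 / 370500 ≈ 0.377.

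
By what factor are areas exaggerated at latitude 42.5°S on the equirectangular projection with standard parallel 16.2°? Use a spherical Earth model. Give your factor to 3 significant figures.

1.30

With standard parallel φ₀ = 16.2°, the equirectangular projection gives x = Rλ cos φ₀, y = Rφ, so h = 1 and k = cos 16.2° / cos φ.
Areal scale = h·k = 1 × cos φ₀ / cos φ; at 42.5°, h = 1.000, k = 1.302, so h·k = 1.302.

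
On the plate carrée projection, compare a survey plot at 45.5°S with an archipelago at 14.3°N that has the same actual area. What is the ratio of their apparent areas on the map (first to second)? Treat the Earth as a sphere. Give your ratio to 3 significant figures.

For the equirectangular projection with φ₀ = 0 (plate carrée), h = 1 along meridians and k = sec φ along parallels.
Areal scale at 45.5°: h·k = 1.000 × 1.427 = 1.427.
Areal scale at 14.3°: h·k = 1.000 × 1.032 = 1.032.
Ratio = 1.427/1.032 ≈ 1.38.

1.38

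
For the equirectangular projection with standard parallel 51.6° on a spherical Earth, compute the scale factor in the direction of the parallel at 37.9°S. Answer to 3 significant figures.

0.787

In the equirectangular projection with standard parallel φ₀ = 51.6° (x = Rλ cos φ₀, y = Rφ), meridians are true-scale (h = 1) and the parallel scale is k = cos φ₀ / cos φ.
k = cos 51.6° / cos 37.9° = 0.6211/0.7891 = 0.7872.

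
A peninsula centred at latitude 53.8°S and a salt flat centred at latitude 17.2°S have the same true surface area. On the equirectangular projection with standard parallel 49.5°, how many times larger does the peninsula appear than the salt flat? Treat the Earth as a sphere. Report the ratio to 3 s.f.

1.62

With standard parallel φ₀ = 49.5°, the equirectangular projection gives x = Rλ cos φ₀, y = Rφ, so h = 1 and k = cos 49.5° / cos φ.
Areal scale at 53.8°: h·k = 1.000 × 1.100 = 1.100.
Areal scale at 17.2°: h·k = 1.000 × 0.6799 = 0.6799.
Ratio = 1.100/0.6799 ≈ 1.62.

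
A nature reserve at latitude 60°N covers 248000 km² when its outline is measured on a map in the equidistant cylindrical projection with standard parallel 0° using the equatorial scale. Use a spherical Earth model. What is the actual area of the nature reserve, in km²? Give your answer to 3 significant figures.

Plate carrée maps x = Rλ, y = Rφ. The meridian scale is h = 1 and the parallel scale is k = 1/cos φ = sec φ.
Areal scale = h·k = 1 × sec φ; at 60°, h = 1.000, k = 2.000, so h·k = 2.000.
True area = apparent / (areal scale) = 248000 / 2.000 ≈ 124000 km².

124000 km²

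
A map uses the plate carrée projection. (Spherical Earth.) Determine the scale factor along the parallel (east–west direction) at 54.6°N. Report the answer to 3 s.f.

For the equirectangular projection with φ₀ = 0 (plate carrée), h = 1 along meridians and k = sec φ along parallels.
k = 1/cos 54.6° = 1/0.5793 = 1.726.

1.73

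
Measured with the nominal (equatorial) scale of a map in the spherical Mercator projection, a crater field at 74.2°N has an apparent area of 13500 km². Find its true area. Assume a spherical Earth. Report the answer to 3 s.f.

1000 km²

For Mercator, h = k = sec φ (a conformal cylindrical projection has a single point scale, 1/cos φ).
Areal scale = k² = sec²φ = 1/cos²(74.2°) = 1/0.2723² = 13.49.
True area = apparent / (areal scale) = 13500 / 13.49 ≈ 1000 km².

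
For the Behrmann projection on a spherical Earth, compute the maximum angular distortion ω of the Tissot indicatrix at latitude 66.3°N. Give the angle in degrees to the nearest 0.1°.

The Behrmann projection is cylindrical equal-area with φ₀ = 30°. Cylindrical equal-area (φ₀ = 30°): h = cos φ / cos 30° along meridians, k = cos 30° / cos φ along parallels; h·k = 1.
At 66.3°: h = 0.4641, k = 2.155; principal scales a = 2.155, b = 0.4641.
sin(ω/2) = (a − b)/(a + b) = 1.690/2.619 = 0.6455, so ω = 2 arcsin(0.6455) ≈ 80.4°.

80.4°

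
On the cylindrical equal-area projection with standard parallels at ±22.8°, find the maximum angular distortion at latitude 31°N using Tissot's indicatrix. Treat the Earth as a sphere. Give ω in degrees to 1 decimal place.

8.3°

Cylindrical equal-area (φ₀ = 22.8°): h = cos φ / cos 22.8° along meridians, k = cos 22.8° / cos φ along parallels; h·k = 1.
At 31°: h = 0.9298, k = 1.075; principal scales a = 1.075, b = 0.9298.
sin(ω/2) = (a − b)/(a + b) = 0.1457/2.005 = 0.07264, so ω = 2 arcsin(0.07264) ≈ 8.3°.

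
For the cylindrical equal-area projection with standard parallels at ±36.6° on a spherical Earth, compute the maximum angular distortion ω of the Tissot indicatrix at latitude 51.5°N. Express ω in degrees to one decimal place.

28.8°

For cylindrical equal-area with standard parallel φ₀, h = cos φ / cos φ₀ and k = cos φ₀ / cos φ, so h·k = 1.
At 51.5°: h = 0.7754, k = 1.290; principal scales a = 1.290, b = 0.7754.
sin(ω/2) = (a − b)/(a + b) = 0.5142/2.065 = 0.2490, so ω = 2 arcsin(0.2490) ≈ 28.8°.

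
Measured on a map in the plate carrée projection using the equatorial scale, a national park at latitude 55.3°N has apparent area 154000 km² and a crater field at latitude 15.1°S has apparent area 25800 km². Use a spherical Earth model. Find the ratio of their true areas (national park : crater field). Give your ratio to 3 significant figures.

On the plate carrée, areal scale = h·k = 1 × sec φ, so true area = apparent × cos φ.
True area of national park: 154000 × cos(55.3°) = 154000 × 0.5693 = 87670 km².
True area of crater field: 25800 × cos(15.1°) = 25800 × 0.9655 = 24910 km².
Ratio = 87670 / 24910 ≈ 3.52.

3.52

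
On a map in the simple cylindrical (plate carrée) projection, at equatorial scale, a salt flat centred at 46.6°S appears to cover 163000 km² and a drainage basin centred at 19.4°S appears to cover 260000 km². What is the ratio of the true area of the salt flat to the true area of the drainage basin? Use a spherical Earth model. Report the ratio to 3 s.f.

0.457

On the plate carrée, areal scale = h·k = 1 × sec φ, so true area = apparent × cos φ.
True area of salt flat: 163000 × cos(46.6°) = 163000 × 0.6871 = 112000 km².
True area of drainage basin: 260000 × cos(19.4°) = 260000 × 0.9432 = 245200 km².
Ratio = 112000 / 245200 ≈ 0.457.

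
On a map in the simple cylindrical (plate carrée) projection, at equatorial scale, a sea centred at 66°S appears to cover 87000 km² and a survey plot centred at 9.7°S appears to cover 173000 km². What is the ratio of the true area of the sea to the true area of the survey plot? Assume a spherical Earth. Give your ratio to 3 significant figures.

On the plate carrée, areal scale = h·k = 1 × sec φ, so true area = apparent × cos φ.
True area of sea: 87000 × cos(66°) = 87000 × 0.4067 = 35390 km².
True area of survey plot: 173000 × cos(9.7°) = 173000 × 0.9857 = 170500 km².
Ratio = 35390 / 170500 ≈ 0.208.

0.208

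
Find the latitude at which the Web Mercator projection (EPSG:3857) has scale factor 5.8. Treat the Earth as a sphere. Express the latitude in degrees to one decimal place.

Mercator scale is k = sec φ = 1/cos φ.
1/cos φ = 5.8  ⇒  cos φ = 0.1724  ⇒  φ = arccos(0.1724) ≈ 80.1°.

80.1°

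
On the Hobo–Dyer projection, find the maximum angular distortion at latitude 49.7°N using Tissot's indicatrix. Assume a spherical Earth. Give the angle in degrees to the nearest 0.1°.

The Hobo–Dyer projection is cylindrical equal-area with φ₀ = 37.5°. A cylindrical equal-area projection with standard parallel φ₀ has meridian scale h = cos φ / cos φ₀ and parallel scale k = cos φ₀ / cos φ (so areas are preserved, h·k = 1).
At 49.7°: h = 0.8153, k = 1.227; principal scales a = 1.227, b = 0.8153.
sin(ω/2) = (a − b)/(a + b) = 0.4113/2.042 = 0.2015, so ω = 2 arcsin(0.2015) ≈ 23.2°.

23.2°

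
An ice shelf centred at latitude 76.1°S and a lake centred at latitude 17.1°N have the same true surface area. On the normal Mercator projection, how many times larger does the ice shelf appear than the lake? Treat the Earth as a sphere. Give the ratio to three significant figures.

15.8

Mercator areal scale is sec²φ.
At 76.1°: sec²(76.1°) = 1/0.2402² = 17.33.
At 17.1°: sec²(17.1°) = 1/0.9558² = 1.095.
Ratio = 17.33/1.095 = cos²(17.1°)/cos²(76.1°) ≈ 15.8.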